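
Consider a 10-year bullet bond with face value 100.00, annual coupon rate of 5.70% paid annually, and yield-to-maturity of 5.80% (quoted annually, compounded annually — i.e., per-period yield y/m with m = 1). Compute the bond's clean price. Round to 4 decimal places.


Answer: Price = 99.2570

Derivation:
Coupon per period c = face * coupon_rate / m = 5.700000
Periods per year m = 1; per-period yield y/m = 0.058000
Number of cashflows N = 10
Cashflows (t years, CF_t, discount factor 1/(1+y/m)^(m*t), PV):
  t = 1.0000: CF_t = 5.700000, DF = 0.945180, PV = 5.387524
  t = 2.0000: CF_t = 5.700000, DF = 0.893364, PV = 5.092177
  t = 3.0000: CF_t = 5.700000, DF = 0.844390, PV = 4.813022
  t = 4.0000: CF_t = 5.700000, DF = 0.798100, PV = 4.549170
  t = 5.0000: CF_t = 5.700000, DF = 0.754348, PV = 4.299783
  t = 6.0000: CF_t = 5.700000, DF = 0.712994, PV = 4.064067
  t = 7.0000: CF_t = 5.700000, DF = 0.673908, PV = 3.841273
  t = 8.0000: CF_t = 5.700000, DF = 0.636964, PV = 3.630693
  t = 9.0000: CF_t = 5.700000, DF = 0.602045, PV = 3.431657
  t = 10.0000: CF_t = 105.700000, DF = 0.569041, PV = 60.147601
Price P = sum_t PV_t = 99.256967


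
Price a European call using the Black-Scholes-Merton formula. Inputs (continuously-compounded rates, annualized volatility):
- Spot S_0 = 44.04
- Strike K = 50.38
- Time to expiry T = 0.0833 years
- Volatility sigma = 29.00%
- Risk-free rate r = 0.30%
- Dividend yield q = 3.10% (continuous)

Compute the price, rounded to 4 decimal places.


Answer: Price = 0.0842

Derivation:
d1 = (ln(S/K) + (r - q + 0.5*sigma^2) * T) / (sigma * sqrt(T)) = -1.59291657
d2 = d1 - sigma * sqrt(T) = -1.67661561
exp(-rT) = 0.99975013; exp(-qT) = 0.99742103
C = S_0 * exp(-qT) * N(d1) - K * exp(-rT) * N(d2)
N(d1) = 0.05558945; N(d2) = 0.04680884
C = 44.0400 * 0.99742103 * 0.05558945 - 50.3800 * 0.99975013 * 0.04680884 = 0.0842


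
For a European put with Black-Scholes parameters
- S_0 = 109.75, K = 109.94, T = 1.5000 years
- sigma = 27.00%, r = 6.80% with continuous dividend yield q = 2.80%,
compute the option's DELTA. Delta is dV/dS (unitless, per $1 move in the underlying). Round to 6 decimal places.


d1 = 0.3415534916; d2 = 0.0108723763
phi(d1) = 0.3763378781; exp(-qT) = 0.9588697806; exp(-rT) = 0.9030295517
N(-d1) = 0.3663434713
Delta = -exp(-qT) * N(-d1) = -0.9588697806 * 0.3663434713 = -0.351276

Answer: Delta = -0.351276


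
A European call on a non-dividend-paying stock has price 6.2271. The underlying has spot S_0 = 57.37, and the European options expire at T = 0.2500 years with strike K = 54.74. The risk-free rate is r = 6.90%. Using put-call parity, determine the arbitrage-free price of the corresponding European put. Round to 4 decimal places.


Answer: Put price = 2.6609

Derivation:
Put-call parity: C - P = S_0 * exp(-qT) - K * exp(-rT).
S_0 * exp(-qT) = 57.3700 * 1.00000000 = 57.37000000
K * exp(-rT) = 54.7400 * 0.98289793 = 53.80383266
P = C - S*exp(-qT) + K*exp(-rT)
P = 6.2271 - 57.37000000 + 53.80383266 = 2.6609


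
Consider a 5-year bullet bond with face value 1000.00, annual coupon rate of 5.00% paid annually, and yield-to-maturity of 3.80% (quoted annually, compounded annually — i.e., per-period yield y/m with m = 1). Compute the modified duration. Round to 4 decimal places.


Answer: Modified duration = 4.3924

Derivation:
Coupon per period c = face * coupon_rate / m = 50.000000
Periods per year m = 1; per-period yield y/m = 0.038000
Number of cashflows N = 5
Cashflows (t years, CF_t, discount factor 1/(1+y/m)^(m*t), PV):
  t = 1.0000: CF_t = 50.000000, DF = 0.963391, PV = 48.169557
  t = 2.0000: CF_t = 50.000000, DF = 0.928122, PV = 46.406124
  t = 3.0000: CF_t = 50.000000, DF = 0.894145, PV = 44.707249
  t = 4.0000: CF_t = 50.000000, DF = 0.861411, PV = 43.070567
  t = 5.0000: CF_t = 1050.000000, DF = 0.829876, PV = 871.369855
Price P = sum_t PV_t = 1053.723352
First compute Macaulay numerator sum_t t * PV_t:
  t * PV_t at t = 1.0000: 48.169557
  t * PV_t at t = 2.0000: 92.812248
  t * PV_t at t = 3.0000: 134.121746
  t * PV_t at t = 4.0000: 172.282268
  t * PV_t at t = 5.0000: 4356.849275
Macaulay duration D = 4804.235095 / 1053.723352 = 4.559295
Modified duration = D / (1 + y/m) = 4.559295 / (1 + 0.038000) = 4.392384


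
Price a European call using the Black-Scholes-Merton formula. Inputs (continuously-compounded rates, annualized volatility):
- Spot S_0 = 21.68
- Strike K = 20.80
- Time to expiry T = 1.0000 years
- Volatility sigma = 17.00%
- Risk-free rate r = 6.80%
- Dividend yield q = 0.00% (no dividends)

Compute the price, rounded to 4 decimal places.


d1 = (ln(S/K) + (r - q + 0.5*sigma^2) * T) / (sigma * sqrt(T)) = 0.72874818
d2 = d1 - sigma * sqrt(T) = 0.55874818
exp(-rT) = 0.93426047; exp(-qT) = 1.00000000
C = S_0 * exp(-qT) * N(d1) - K * exp(-rT) * N(d2)
N(d1) = 0.76692214; N(d2) = 0.71183320
C = 21.6800 * 1.00000000 * 0.76692214 - 20.8000 * 0.93426047 * 0.71183320 = 2.7941

Answer: Price = 2.7941


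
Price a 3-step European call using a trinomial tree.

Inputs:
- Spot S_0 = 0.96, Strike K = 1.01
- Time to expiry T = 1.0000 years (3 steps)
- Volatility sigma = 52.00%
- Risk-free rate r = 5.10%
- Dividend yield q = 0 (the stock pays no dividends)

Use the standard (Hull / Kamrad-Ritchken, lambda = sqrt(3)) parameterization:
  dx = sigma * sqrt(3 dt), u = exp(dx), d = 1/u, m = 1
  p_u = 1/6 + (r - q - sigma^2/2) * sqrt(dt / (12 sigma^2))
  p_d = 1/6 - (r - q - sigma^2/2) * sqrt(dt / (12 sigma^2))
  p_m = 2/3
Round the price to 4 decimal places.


dt = T/N = 0.333333; dx = sigma*sqrt(3*dt) = 0.520000
u = exp(dx) = 1.682028; d = 1/u = 0.594521
p_u = 0.139679, p_m = 0.666667, p_d = 0.193654
Discount per step: exp(-r*dt) = 0.983144
Stock lattice S(k, j) with j the centered position index:
  k=0: S(0,+0) = 0.9600
  k=1: S(1,-1) = 0.5707; S(1,+0) = 0.9600; S(1,+1) = 1.6147
  k=2: S(2,-2) = 0.3393; S(2,-1) = 0.5707; S(2,+0) = 0.9600; S(2,+1) = 1.6147; S(2,+2) = 2.7160
  k=3: S(3,-3) = 0.2017; S(3,-2) = 0.3393; S(3,-1) = 0.5707; S(3,+0) = 0.9600; S(3,+1) = 1.6147; S(3,+2) = 2.7160; S(3,+3) = 4.5685
Terminal payoffs V(N, j) = max(S_T - K, 0):
  V(3,-3) = 0.000000; V(3,-2) = 0.000000; V(3,-1) = 0.000000; V(3,+0) = 0.000000; V(3,+1) = 0.604747; V(3,+2) = 1.706048; V(3,+3) = 3.558468
Backward induction: V(k, j) = exp(-r*dt) * [p_u * V(k+1, j+1) + p_m * V(k+1, j) + p_d * V(k+1, j-1)]
  V(2,-2) = exp(-r*dt) * [p_u*0.000000 + p_m*0.000000 + p_d*0.000000] = 0.000000
  V(2,-1) = exp(-r*dt) * [p_u*0.000000 + p_m*0.000000 + p_d*0.000000] = 0.000000
  V(2,+0) = exp(-r*dt) * [p_u*0.604747 + p_m*0.000000 + p_d*0.000000] = 0.083047
  V(2,+1) = exp(-r*dt) * [p_u*1.706048 + p_m*0.604747 + p_d*0.000000] = 0.630652
  V(2,+2) = exp(-r*dt) * [p_u*3.558468 + p_m*1.706048 + p_d*0.604747] = 1.721998
  V(1,-1) = exp(-r*dt) * [p_u*0.083047 + p_m*0.000000 + p_d*0.000000] = 0.011404
  V(1,+0) = exp(-r*dt) * [p_u*0.630652 + p_m*0.083047 + p_d*0.000000] = 0.141036
  V(1,+1) = exp(-r*dt) * [p_u*1.721998 + p_m*0.630652 + p_d*0.083047] = 0.665632
  V(0,+0) = exp(-r*dt) * [p_u*0.665632 + p_m*0.141036 + p_d*0.011404] = 0.186018

Answer: Price = V(0,0) = 0.1860


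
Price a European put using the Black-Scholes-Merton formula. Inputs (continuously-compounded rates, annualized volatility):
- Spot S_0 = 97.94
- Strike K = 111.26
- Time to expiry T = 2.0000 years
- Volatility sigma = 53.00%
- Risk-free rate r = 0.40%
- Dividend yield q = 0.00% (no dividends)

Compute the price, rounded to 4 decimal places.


Answer: Price = 37.0155

Derivation:
d1 = (ln(S/K) + (r - q + 0.5*sigma^2) * T) / (sigma * sqrt(T)) = 0.21531434
d2 = d1 - sigma * sqrt(T) = -0.53421885
exp(-rT) = 0.99203191; exp(-qT) = 1.00000000
P = K * exp(-rT) * N(-d2) - S_0 * exp(-qT) * N(-d1)
N(-d1) = 0.41476113; N(-d2) = 0.70340494
P = 111.2600 * 0.99203191 * 0.70340494 - 97.9400 * 1.00000000 * 0.41476113 = 37.0155


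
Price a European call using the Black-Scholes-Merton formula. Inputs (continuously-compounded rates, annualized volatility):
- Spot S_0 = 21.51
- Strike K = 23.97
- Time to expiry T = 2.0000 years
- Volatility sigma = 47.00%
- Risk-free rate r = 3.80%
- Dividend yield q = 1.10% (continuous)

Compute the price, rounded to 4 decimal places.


Answer: Price = 5.0626

Derivation:
d1 = (ln(S/K) + (r - q + 0.5*sigma^2) * T) / (sigma * sqrt(T)) = 0.25066920
d2 = d1 - sigma * sqrt(T) = -0.41401118
exp(-rT) = 0.92681621; exp(-qT) = 0.97824024
C = S_0 * exp(-qT) * N(d1) - K * exp(-rT) * N(d2)
N(d1) = 0.59896506; N(d2) = 0.33943296
C = 21.5100 * 0.97824024 * 0.59896506 - 23.9700 * 0.92681621 * 0.33943296 = 5.0626


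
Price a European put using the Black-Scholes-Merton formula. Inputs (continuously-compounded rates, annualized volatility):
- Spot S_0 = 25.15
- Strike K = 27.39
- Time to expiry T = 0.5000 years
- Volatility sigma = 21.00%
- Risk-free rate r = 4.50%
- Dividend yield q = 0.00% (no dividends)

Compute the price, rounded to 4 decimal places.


Answer: Price = 2.4873

Derivation:
d1 = (ln(S/K) + (r - q + 0.5*sigma^2) * T) / (sigma * sqrt(T)) = -0.34880626
d2 = d1 - sigma * sqrt(T) = -0.49729868
exp(-rT) = 0.97775124; exp(-qT) = 1.00000000
P = K * exp(-rT) * N(-d2) - S_0 * exp(-qT) * N(-d1)
N(-d1) = 0.63638262; N(-d2) = 0.69051078
P = 27.3900 * 0.97775124 * 0.69051078 - 25.1500 * 1.00000000 * 0.63638262 = 2.4873


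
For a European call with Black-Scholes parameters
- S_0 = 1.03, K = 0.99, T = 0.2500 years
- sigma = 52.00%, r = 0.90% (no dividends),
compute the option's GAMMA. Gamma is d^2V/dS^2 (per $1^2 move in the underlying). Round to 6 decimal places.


Answer: Gamma = 1.427946

Derivation:
d1 = 0.2909966850; d2 = 0.0309966850
phi(d1) = 0.3824038352; exp(-qT) = 1.0000000000; exp(-rT) = 0.9977525294
Gamma = exp(-qT) * phi(d1) / (S * sigma * sqrt(T)) = 1.0000000000 * 0.3824038352 / (1.0300 * 0.5200 * 0.5000000000) = 1.427946


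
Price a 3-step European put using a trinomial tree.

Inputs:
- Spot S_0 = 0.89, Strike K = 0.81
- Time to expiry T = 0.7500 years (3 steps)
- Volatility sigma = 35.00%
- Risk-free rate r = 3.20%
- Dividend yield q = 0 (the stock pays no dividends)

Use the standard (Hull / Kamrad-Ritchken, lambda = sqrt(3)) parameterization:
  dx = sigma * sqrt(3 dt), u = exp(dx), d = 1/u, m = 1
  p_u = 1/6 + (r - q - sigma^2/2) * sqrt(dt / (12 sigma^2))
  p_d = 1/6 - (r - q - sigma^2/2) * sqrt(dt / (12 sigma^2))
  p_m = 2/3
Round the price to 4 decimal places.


Answer: Price = V(0,0) = 0.0605

Derivation:
dt = T/N = 0.250000; dx = sigma*sqrt(3*dt) = 0.303109
u = exp(dx) = 1.354062; d = 1/u = 0.738519
p_u = 0.154604, p_m = 0.666667, p_d = 0.178729
Discount per step: exp(-r*dt) = 0.992032
Stock lattice S(k, j) with j the centered position index:
  k=0: S(0,+0) = 0.8900
  k=1: S(1,-1) = 0.6573; S(1,+0) = 0.8900; S(1,+1) = 1.2051
  k=2: S(2,-2) = 0.4854; S(2,-1) = 0.6573; S(2,+0) = 0.8900; S(2,+1) = 1.2051; S(2,+2) = 1.6318
  k=3: S(3,-3) = 0.3585; S(3,-2) = 0.4854; S(3,-1) = 0.6573; S(3,+0) = 0.8900; S(3,+1) = 1.2051; S(3,+2) = 1.6318; S(3,+3) = 2.2096
Terminal payoffs V(N, j) = max(K - S_T, 0):
  V(3,-3) = 0.451512; V(3,-2) = 0.324585; V(3,-1) = 0.152718; V(3,+0) = 0.000000; V(3,+1) = 0.000000; V(3,+2) = 0.000000; V(3,+3) = 0.000000
Backward induction: V(k, j) = exp(-r*dt) * [p_u * V(k+1, j+1) + p_m * V(k+1, j) + p_d * V(k+1, j-1)]
  V(2,-2) = exp(-r*dt) * [p_u*0.152718 + p_m*0.324585 + p_d*0.451512] = 0.318144
  V(2,-1) = exp(-r*dt) * [p_u*0.000000 + p_m*0.152718 + p_d*0.324585] = 0.158552
  V(2,+0) = exp(-r*dt) * [p_u*0.000000 + p_m*0.000000 + p_d*0.152718] = 0.027078
  V(2,+1) = exp(-r*dt) * [p_u*0.000000 + p_m*0.000000 + p_d*0.000000] = 0.000000
  V(2,+2) = exp(-r*dt) * [p_u*0.000000 + p_m*0.000000 + p_d*0.000000] = 0.000000
  V(1,-1) = exp(-r*dt) * [p_u*0.027078 + p_m*0.158552 + p_d*0.318144] = 0.165420
  V(1,+0) = exp(-r*dt) * [p_u*0.000000 + p_m*0.027078 + p_d*0.158552] = 0.046020
  V(1,+1) = exp(-r*dt) * [p_u*0.000000 + p_m*0.000000 + p_d*0.027078] = 0.004801
  V(0,+0) = exp(-r*dt) * [p_u*0.004801 + p_m*0.046020 + p_d*0.165420] = 0.060502


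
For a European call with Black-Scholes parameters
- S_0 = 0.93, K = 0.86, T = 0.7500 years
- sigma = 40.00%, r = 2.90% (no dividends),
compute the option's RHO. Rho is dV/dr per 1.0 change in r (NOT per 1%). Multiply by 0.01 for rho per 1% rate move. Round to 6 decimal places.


d1 = 0.4618865573; d2 = 0.1154763957
phi(d1) = 0.3585783372; exp(-qT) = 1.0000000000; exp(-rT) = 0.9784848257
N(d2) = 0.5459662356
Rho = K*T*exp(-rT)*N(d2) = 0.8600 * 0.7500 * 0.9784848257 * 0.5459662356 = 0.344572

Answer: Rho = 0.344572


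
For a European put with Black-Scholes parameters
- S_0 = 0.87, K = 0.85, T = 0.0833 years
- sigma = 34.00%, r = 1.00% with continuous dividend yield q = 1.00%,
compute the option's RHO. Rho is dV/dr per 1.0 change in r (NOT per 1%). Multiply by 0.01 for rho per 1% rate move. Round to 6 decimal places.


Answer: Rho = -0.030100

Derivation:
d1 = 0.2860656965; d2 = 0.1879357826
phi(d1) = 0.3829482852; exp(-qT) = 0.9991673468; exp(-rT) = 0.9991673468
N(-d2) = 0.4254634960
Rho = -K*T*exp(-rT)*N(-d2) = -0.8500 * 0.0833 * 0.9991673468 * 0.4254634960 = -0.030100


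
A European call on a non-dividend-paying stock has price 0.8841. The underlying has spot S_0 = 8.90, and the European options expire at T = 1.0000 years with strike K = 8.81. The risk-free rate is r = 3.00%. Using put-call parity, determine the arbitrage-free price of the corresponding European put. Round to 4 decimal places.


Answer: Put price = 0.5337

Derivation:
Put-call parity: C - P = S_0 * exp(-qT) - K * exp(-rT).
S_0 * exp(-qT) = 8.9000 * 1.00000000 = 8.90000000
K * exp(-rT) = 8.8100 * 0.97044553 = 8.54962515
P = C - S*exp(-qT) + K*exp(-rT)
P = 0.8841 - 8.90000000 + 8.54962515 = 0.5337


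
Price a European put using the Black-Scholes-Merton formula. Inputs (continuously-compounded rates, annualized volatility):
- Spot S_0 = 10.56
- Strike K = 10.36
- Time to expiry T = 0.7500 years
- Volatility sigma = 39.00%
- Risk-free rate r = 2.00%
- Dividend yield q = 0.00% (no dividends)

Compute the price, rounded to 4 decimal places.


d1 = (ln(S/K) + (r - q + 0.5*sigma^2) * T) / (sigma * sqrt(T)) = 0.26989953
d2 = d1 - sigma * sqrt(T) = -0.06785038
exp(-rT) = 0.98511194; exp(-qT) = 1.00000000
P = K * exp(-rT) * N(-d2) - S_0 * exp(-qT) * N(-d1)
N(-d1) = 0.39361877; N(-d2) = 0.52704763
P = 10.3600 * 0.98511194 * 0.52704763 - 10.5600 * 1.00000000 * 0.39361877 = 1.2223

Answer: Price = 1.2223


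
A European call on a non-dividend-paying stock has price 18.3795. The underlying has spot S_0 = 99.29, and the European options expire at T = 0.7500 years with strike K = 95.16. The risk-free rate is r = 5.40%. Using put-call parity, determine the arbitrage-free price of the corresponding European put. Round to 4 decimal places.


Put-call parity: C - P = S_0 * exp(-qT) - K * exp(-rT).
S_0 * exp(-qT) = 99.2900 * 1.00000000 = 99.29000000
K * exp(-rT) = 95.1600 * 0.96030916 = 91.38302009
P = C - S*exp(-qT) + K*exp(-rT)
P = 18.3795 - 99.29000000 + 91.38302009 = 10.4725

Answer: Put price = 10.4725


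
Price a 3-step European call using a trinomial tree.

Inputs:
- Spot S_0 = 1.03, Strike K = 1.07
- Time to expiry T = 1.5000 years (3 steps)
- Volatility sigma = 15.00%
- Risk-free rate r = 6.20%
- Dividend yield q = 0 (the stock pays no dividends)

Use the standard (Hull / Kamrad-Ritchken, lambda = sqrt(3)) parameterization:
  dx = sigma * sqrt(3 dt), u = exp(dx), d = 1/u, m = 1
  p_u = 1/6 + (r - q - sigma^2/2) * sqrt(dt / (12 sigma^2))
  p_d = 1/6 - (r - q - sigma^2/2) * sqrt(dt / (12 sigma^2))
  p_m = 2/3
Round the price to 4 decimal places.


Answer: Price = V(0,0) = 0.1013

Derivation:
dt = T/N = 0.500000; dx = sigma*sqrt(3*dt) = 0.183712
u = exp(dx) = 1.201669; d = 1/u = 0.832176
p_u = 0.235729, p_m = 0.666667, p_d = 0.097605
Discount per step: exp(-r*dt) = 0.969476
Stock lattice S(k, j) with j the centered position index:
  k=0: S(0,+0) = 1.0300
  k=1: S(1,-1) = 0.8571; S(1,+0) = 1.0300; S(1,+1) = 1.2377
  k=2: S(2,-2) = 0.7133; S(2,-1) = 0.8571; S(2,+0) = 1.0300; S(2,+1) = 1.2377; S(2,+2) = 1.4873
  k=3: S(3,-3) = 0.5936; S(3,-2) = 0.7133; S(3,-1) = 0.8571; S(3,+0) = 1.0300; S(3,+1) = 1.2377; S(3,+2) = 1.4873; S(3,+3) = 1.7873
Terminal payoffs V(N, j) = max(S_T - K, 0):
  V(3,-3) = 0.000000; V(3,-2) = 0.000000; V(3,-1) = 0.000000; V(3,+0) = 0.000000; V(3,+1) = 0.167719; V(3,+2) = 0.417330; V(3,+3) = 0.717278
Backward induction: V(k, j) = exp(-r*dt) * [p_u * V(k+1, j+1) + p_m * V(k+1, j) + p_d * V(k+1, j-1)]
  V(2,-2) = exp(-r*dt) * [p_u*0.000000 + p_m*0.000000 + p_d*0.000000] = 0.000000
  V(2,-1) = exp(-r*dt) * [p_u*0.000000 + p_m*0.000000 + p_d*0.000000] = 0.000000
  V(2,+0) = exp(-r*dt) * [p_u*0.167719 + p_m*0.000000 + p_d*0.000000] = 0.038329
  V(2,+1) = exp(-r*dt) * [p_u*0.417330 + p_m*0.167719 + p_d*0.000000] = 0.203774
  V(2,+2) = exp(-r*dt) * [p_u*0.717278 + p_m*0.417330 + p_d*0.167719] = 0.449520
  V(1,-1) = exp(-r*dt) * [p_u*0.038329 + p_m*0.000000 + p_d*0.000000] = 0.008760
  V(1,+0) = exp(-r*dt) * [p_u*0.203774 + p_m*0.038329 + p_d*0.000000] = 0.071342
  V(1,+1) = exp(-r*dt) * [p_u*0.449520 + p_m*0.203774 + p_d*0.038329] = 0.238059
  V(0,+0) = exp(-r*dt) * [p_u*0.238059 + p_m*0.071342 + p_d*0.008760] = 0.101343


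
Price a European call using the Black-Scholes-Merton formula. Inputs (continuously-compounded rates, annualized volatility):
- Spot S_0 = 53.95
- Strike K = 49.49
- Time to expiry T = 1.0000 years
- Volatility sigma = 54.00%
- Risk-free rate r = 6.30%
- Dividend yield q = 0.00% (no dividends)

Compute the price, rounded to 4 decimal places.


Answer: Price = 14.8225

Derivation:
d1 = (ln(S/K) + (r - q + 0.5*sigma^2) * T) / (sigma * sqrt(T)) = 0.54645752
d2 = d1 - sigma * sqrt(T) = 0.00645752
exp(-rT) = 0.93894347; exp(-qT) = 1.00000000
C = S_0 * exp(-qT) * N(d1) - K * exp(-rT) * N(d2)
N(d1) = 0.70762426; N(d2) = 0.50257616
C = 53.9500 * 1.00000000 * 0.70762426 - 49.4900 * 0.93894347 * 0.50257616 = 14.8225


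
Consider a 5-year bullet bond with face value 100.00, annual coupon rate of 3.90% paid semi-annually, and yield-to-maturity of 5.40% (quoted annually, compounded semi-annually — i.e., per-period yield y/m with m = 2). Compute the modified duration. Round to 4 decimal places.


Answer: Modified duration = 4.4535

Derivation:
Coupon per period c = face * coupon_rate / m = 1.950000
Periods per year m = 2; per-period yield y/m = 0.027000
Number of cashflows N = 10
Cashflows (t years, CF_t, discount factor 1/(1+y/m)^(m*t), PV):
  t = 0.5000: CF_t = 1.950000, DF = 0.973710, PV = 1.898734
  t = 1.0000: CF_t = 1.950000, DF = 0.948111, PV = 1.848816
  t = 1.5000: CF_t = 1.950000, DF = 0.923185, PV = 1.800210
  t = 2.0000: CF_t = 1.950000, DF = 0.898914, PV = 1.752883
  t = 2.5000: CF_t = 1.950000, DF = 0.875282, PV = 1.706799
  t = 3.0000: CF_t = 1.950000, DF = 0.852270, PV = 1.661927
  t = 3.5000: CF_t = 1.950000, DF = 0.829864, PV = 1.618235
  t = 4.0000: CF_t = 1.950000, DF = 0.808047, PV = 1.575691
  t = 4.5000: CF_t = 1.950000, DF = 0.786803, PV = 1.534266
  t = 5.0000: CF_t = 101.950000, DF = 0.766118, PV = 78.105712
Price P = sum_t PV_t = 93.503273
First compute Macaulay numerator sum_t t * PV_t:
  t * PV_t at t = 0.5000: 0.949367
  t * PV_t at t = 1.0000: 1.848816
  t * PV_t at t = 1.5000: 2.700316
  t * PV_t at t = 2.0000: 3.505765
  t * PV_t at t = 2.5000: 4.266998
  t * PV_t at t = 3.0000: 4.985781
  t * PV_t at t = 3.5000: 5.663821
  t * PV_t at t = 4.0000: 6.302764
  t * PV_t at t = 4.5000: 6.904196
  t * PV_t at t = 5.0000: 390.528559
Macaulay duration D = 427.656383 / 93.503273 = 4.573705
Modified duration = D / (1 + y/m) = 4.573705 / (1 + 0.027000) = 4.453462


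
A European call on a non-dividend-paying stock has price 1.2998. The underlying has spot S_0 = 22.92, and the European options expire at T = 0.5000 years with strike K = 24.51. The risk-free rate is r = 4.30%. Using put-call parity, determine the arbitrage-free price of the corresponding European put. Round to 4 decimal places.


Answer: Put price = 2.3685

Derivation:
Put-call parity: C - P = S_0 * exp(-qT) - K * exp(-rT).
S_0 * exp(-qT) = 22.9200 * 1.00000000 = 22.92000000
K * exp(-rT) = 24.5100 * 0.97872948 = 23.98865949
P = C - S*exp(-qT) + K*exp(-rT)
P = 1.2998 - 22.92000000 + 23.98865949 = 2.3685


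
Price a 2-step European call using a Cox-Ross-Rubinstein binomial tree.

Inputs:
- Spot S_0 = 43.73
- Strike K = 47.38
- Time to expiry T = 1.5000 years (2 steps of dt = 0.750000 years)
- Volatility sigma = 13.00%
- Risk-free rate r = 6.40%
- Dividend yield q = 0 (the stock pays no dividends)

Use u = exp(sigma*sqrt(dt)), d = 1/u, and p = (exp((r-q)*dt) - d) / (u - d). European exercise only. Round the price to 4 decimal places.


dt = T/N = 0.750000
u = exp(sigma*sqrt(dt)) = 1.119165; d = 1/u = 0.893523
p = (exp((r-q)*dt) - d) / (u - d) = 0.689798
Discount per step: exp(-r*dt) = 0.953134
Stock lattice S(k, i) with i counting down-moves:
  k=0: S(0,0) = 43.7300
  k=1: S(1,0) = 48.9411; S(1,1) = 39.0738
  k=2: S(2,0) = 54.7732; S(2,1) = 43.7300; S(2,2) = 34.9133
Terminal payoffs V(N, i) = max(S_T - K, 0):
  V(2,0) = 7.393197; V(2,1) = 0.000000; V(2,2) = 0.000000
Backward induction: V(k, i) = exp(-r*dt) * [p * V(k+1, i) + (1-p) * V(k+1, i+1)].
  V(1,0) = exp(-r*dt) * [p*7.393197 + (1-p)*0.000000] = 4.860802
  V(1,1) = exp(-r*dt) * [p*0.000000 + (1-p)*0.000000] = 0.000000
  V(0,0) = exp(-r*dt) * [p*4.860802 + (1-p)*0.000000] = 3.195829

Answer: Price = V(0,0) = 3.1958


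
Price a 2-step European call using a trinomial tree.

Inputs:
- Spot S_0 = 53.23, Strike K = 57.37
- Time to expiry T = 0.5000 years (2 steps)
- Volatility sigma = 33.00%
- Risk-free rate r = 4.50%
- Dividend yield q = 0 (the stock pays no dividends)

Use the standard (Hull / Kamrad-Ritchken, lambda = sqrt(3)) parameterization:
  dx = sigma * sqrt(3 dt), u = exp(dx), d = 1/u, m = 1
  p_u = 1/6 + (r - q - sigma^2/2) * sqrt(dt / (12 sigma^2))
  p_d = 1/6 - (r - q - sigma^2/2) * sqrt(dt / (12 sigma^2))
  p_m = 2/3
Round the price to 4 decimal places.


Answer: Price = V(0,0) = 3.8071

Derivation:
dt = T/N = 0.250000; dx = sigma*sqrt(3*dt) = 0.285788
u = exp(dx) = 1.330811; d = 1/u = 0.751422
p_u = 0.162533, p_m = 0.666667, p_d = 0.170800
Discount per step: exp(-r*dt) = 0.988813
Stock lattice S(k, j) with j the centered position index:
  k=0: S(0,+0) = 53.2300
  k=1: S(1,-1) = 39.9982; S(1,+0) = 53.2300; S(1,+1) = 70.8391
  k=2: S(2,-2) = 30.0555; S(2,-1) = 39.9982; S(2,+0) = 53.2300; S(2,+1) = 70.8391; S(2,+2) = 94.2734
Terminal payoffs V(N, j) = max(S_T - K, 0):
  V(2,-2) = 0.000000; V(2,-1) = 0.000000; V(2,+0) = 0.000000; V(2,+1) = 13.469059; V(2,+2) = 36.903385
Backward induction: V(k, j) = exp(-r*dt) * [p_u * V(k+1, j+1) + p_m * V(k+1, j) + p_d * V(k+1, j-1)]
  V(1,-1) = exp(-r*dt) * [p_u*0.000000 + p_m*0.000000 + p_d*0.000000] = 0.000000
  V(1,+0) = exp(-r*dt) * [p_u*13.469059 + p_m*0.000000 + p_d*0.000000] = 2.164681
  V(1,+1) = exp(-r*dt) * [p_u*36.903385 + p_m*13.469059 + p_d*0.000000] = 14.809852
  V(0,+0) = exp(-r*dt) * [p_u*14.809852 + p_m*2.164681 + p_d*0.000000] = 3.807144


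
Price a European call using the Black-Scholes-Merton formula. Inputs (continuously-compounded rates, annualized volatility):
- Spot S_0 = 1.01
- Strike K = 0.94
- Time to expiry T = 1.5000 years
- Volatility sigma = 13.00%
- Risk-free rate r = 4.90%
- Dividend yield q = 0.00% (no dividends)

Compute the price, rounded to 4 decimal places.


d1 = (ln(S/K) + (r - q + 0.5*sigma^2) * T) / (sigma * sqrt(T)) = 0.99236200
d2 = d1 - sigma * sqrt(T) = 0.83314516
exp(-rT) = 0.92913615; exp(-qT) = 1.00000000
C = S_0 * exp(-qT) * N(d1) - K * exp(-rT) * N(d2)
N(d1) = 0.83948951; N(d2) = 0.79761857
C = 1.0100 * 1.00000000 * 0.83948951 - 0.9400 * 0.92913615 * 0.79761857 = 0.1513

Answer: Price = 0.1513


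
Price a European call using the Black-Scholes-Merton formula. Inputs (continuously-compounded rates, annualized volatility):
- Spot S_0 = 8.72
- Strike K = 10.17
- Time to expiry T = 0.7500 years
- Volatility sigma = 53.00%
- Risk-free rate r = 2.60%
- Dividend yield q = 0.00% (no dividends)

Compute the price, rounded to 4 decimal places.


Answer: Price = 1.1405

Derivation:
d1 = (ln(S/K) + (r - q + 0.5*sigma^2) * T) / (sigma * sqrt(T)) = -0.06315008
d2 = d1 - sigma * sqrt(T) = -0.52214354
exp(-rT) = 0.98068890; exp(-qT) = 1.00000000
C = S_0 * exp(-qT) * N(d1) - K * exp(-rT) * N(d2)
N(d1) = 0.47482350; N(d2) = 0.30078520
C = 8.7200 * 1.00000000 * 0.47482350 - 10.1700 * 0.98068890 * 0.30078520 = 1.1405


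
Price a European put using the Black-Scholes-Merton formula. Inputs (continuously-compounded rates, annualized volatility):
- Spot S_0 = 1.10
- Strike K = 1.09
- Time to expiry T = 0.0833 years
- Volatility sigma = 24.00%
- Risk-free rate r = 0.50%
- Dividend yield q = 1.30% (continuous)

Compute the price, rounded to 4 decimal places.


Answer: Price = 0.0258

Derivation:
d1 = (ln(S/K) + (r - q + 0.5*sigma^2) * T) / (sigma * sqrt(T)) = 0.15685592
d2 = d1 - sigma * sqrt(T) = 0.08758775
exp(-rT) = 0.99958359; exp(-qT) = 0.99891769
P = K * exp(-rT) * N(-d2) - S_0 * exp(-qT) * N(-d1)
N(-d1) = 0.43767920; N(-d2) = 0.46510217
P = 1.0900 * 0.99958359 * 0.46510217 - 1.1000 * 0.99891769 * 0.43767920 = 0.0258


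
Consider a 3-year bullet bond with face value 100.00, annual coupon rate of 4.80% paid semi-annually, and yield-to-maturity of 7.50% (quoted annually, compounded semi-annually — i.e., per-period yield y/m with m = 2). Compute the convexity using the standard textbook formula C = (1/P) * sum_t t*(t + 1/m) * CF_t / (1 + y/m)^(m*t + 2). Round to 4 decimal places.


Answer: Convexity = 8.9874

Derivation:
Coupon per period c = face * coupon_rate / m = 2.400000
Periods per year m = 2; per-period yield y/m = 0.037500
Number of cashflows N = 6
Cashflows (t years, CF_t, discount factor 1/(1+y/m)^(m*t), PV):
  t = 0.5000: CF_t = 2.400000, DF = 0.963855, PV = 2.313253
  t = 1.0000: CF_t = 2.400000, DF = 0.929017, PV = 2.229641
  t = 1.5000: CF_t = 2.400000, DF = 0.895438, PV = 2.149052
  t = 2.0000: CF_t = 2.400000, DF = 0.863073, PV = 2.071375
  t = 2.5000: CF_t = 2.400000, DF = 0.831878, PV = 1.996506
  t = 3.0000: CF_t = 102.400000, DF = 0.801810, PV = 82.105325
Price P = sum_t PV_t = 92.865153
Convexity numerator sum_t t*(t + 1/m) * CF_t / (1+y/m)^(m*t + 2):
  t = 0.5000: term = 1.074526
  t = 1.0000: term = 3.107063
  t = 1.5000: term = 5.989519
  t = 2.0000: term = 9.621718
  t = 2.5000: term = 13.910917
  t = 3.0000: term = 800.911284
Convexity = (1/P) * sum = 834.615028 / 92.865153 = 8.987387


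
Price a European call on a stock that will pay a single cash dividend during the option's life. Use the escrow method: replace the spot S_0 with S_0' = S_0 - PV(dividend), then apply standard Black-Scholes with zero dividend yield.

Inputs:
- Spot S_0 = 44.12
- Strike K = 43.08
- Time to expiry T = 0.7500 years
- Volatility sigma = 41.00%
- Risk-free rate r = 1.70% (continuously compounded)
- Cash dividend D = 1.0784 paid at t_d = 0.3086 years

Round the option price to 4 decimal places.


PV(D) = D * exp(-r * t_d) = 1.0784 * 0.99476754 = 1.07275731
S_0' = S_0 - PV(D) = 44.1200 - 1.07275731 = 43.04724269
d1 = (ln(S_0'/K) + (r + sigma^2/2)*T) / (sigma*sqrt(T)) = 0.21130126
d2 = d1 - sigma*sqrt(T) = -0.14376915
exp(-rT) = 0.98733094
N(d1) = 0.58367390; N(d2) = 0.44284138
C = S_0' * N(d1) - K * exp(-rT) * N(d2) = 43.04724269 * 0.58367390 - 43.0800 * 0.98733094 * 0.44284138 = 6.2896

Answer: Price = 6.2896


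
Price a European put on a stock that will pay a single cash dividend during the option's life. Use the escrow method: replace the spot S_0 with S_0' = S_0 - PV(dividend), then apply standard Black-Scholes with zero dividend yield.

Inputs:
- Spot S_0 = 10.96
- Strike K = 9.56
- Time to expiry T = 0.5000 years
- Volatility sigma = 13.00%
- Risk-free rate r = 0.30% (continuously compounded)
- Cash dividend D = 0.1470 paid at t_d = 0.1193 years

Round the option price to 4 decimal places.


PV(D) = D * exp(-r * t_d) = 0.1470 * 0.99964216 = 0.14694740
S_0' = S_0 - PV(D) = 10.9600 - 0.14694740 = 10.81305260
d1 = (ln(S_0'/K) + (r + sigma^2/2)*T) / (sigma*sqrt(T)) = 1.40215197
d2 = d1 - sigma*sqrt(T) = 1.31022809
exp(-rT) = 0.99850112
N(-d1) = 0.08043494; N(-d2) = 0.09505934
P = K * exp(-rT) * N(-d2) - S_0' * N(-d1) = 9.5600 * 0.99850112 * 0.09505934 - 10.81305260 * 0.08043494 = 0.0377

Answer: Price = 0.0377


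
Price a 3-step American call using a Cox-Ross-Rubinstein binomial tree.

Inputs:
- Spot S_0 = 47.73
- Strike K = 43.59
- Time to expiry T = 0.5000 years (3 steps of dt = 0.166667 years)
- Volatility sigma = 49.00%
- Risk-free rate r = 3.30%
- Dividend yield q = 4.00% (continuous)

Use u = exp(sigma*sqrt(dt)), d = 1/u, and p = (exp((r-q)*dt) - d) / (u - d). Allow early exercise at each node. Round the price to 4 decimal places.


Answer: Price = V(0,0) = 8.6646

Derivation:
dt = T/N = 0.166667
u = exp(sigma*sqrt(dt)) = 1.221454; d = 1/u = 0.818697
p = (exp((r-q)*dt) - d) / (u - d) = 0.447261
Discount per step: exp(-r*dt) = 0.994515
Stock lattice S(k, i) with i counting down-moves:
  k=0: S(0,0) = 47.7300
  k=1: S(1,0) = 58.3000; S(1,1) = 39.0764
  k=2: S(2,0) = 71.2107; S(2,1) = 47.7300; S(2,2) = 31.9917
  k=3: S(3,0) = 86.9806; S(3,1) = 58.3000; S(3,2) = 39.0764; S(3,3) = 26.1915
Terminal payoffs V(N, i) = max(S_T - K, 0):
  V(3,0) = 43.390601; V(3,1) = 14.709983; V(3,2) = 0.000000; V(3,3) = 0.000000
Backward induction: V(k, i) = exp(-r*dt) * [p * V(k+1, i) + (1-p) * V(k+1, i+1)]; then take max(V_cont, immediate exercise) for American.
  V(2,0) = exp(-r*dt) * [p*43.390601 + (1-p)*14.709983] = 27.386654; exercise = 27.620726; V(2,0) = max -> 27.620726
  V(2,1) = exp(-r*dt) * [p*14.709983 + (1-p)*0.000000] = 6.543111; exercise = 4.140000; V(2,1) = max -> 6.543111
  V(2,2) = exp(-r*dt) * [p*0.000000 + (1-p)*0.000000] = 0.000000; exercise = 0.000000; V(2,2) = max -> 0.000000
  V(1,0) = exp(-r*dt) * [p*27.620726 + (1-p)*6.543111] = 15.882704; exercise = 14.709983; V(1,0) = max -> 15.882704
  V(1,1) = exp(-r*dt) * [p*6.543111 + (1-p)*0.000000] = 2.910425; exercise = 0.000000; V(1,1) = max -> 2.910425
  V(0,0) = exp(-r*dt) * [p*15.882704 + (1-p)*2.910425] = 8.664628; exercise = 4.140000; V(0,0) = max -> 8.664628


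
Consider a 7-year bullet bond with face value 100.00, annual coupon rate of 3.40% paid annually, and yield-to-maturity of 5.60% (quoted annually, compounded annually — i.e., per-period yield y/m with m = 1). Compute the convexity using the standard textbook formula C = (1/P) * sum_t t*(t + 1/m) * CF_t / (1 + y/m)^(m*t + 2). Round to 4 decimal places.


Coupon per period c = face * coupon_rate / m = 3.400000
Periods per year m = 1; per-period yield y/m = 0.056000
Number of cashflows N = 7
Cashflows (t years, CF_t, discount factor 1/(1+y/m)^(m*t), PV):
  t = 1.0000: CF_t = 3.400000, DF = 0.946970, PV = 3.219697
  t = 2.0000: CF_t = 3.400000, DF = 0.896752, PV = 3.048955
  t = 3.0000: CF_t = 3.400000, DF = 0.849197, PV = 2.887268
  t = 4.0000: CF_t = 3.400000, DF = 0.804163, PV = 2.734156
  t = 5.0000: CF_t = 3.400000, DF = 0.761518, PV = 2.589163
  t = 6.0000: CF_t = 3.400000, DF = 0.721135, PV = 2.451859
  t = 7.0000: CF_t = 103.400000, DF = 0.682893, PV = 70.611122
Price P = sum_t PV_t = 87.542220
Convexity numerator sum_t t*(t + 1/m) * CF_t / (1+y/m)^(m*t + 2):
  t = 1.0000: term = 5.774537
  t = 2.0000: term = 16.404934
  t = 3.0000: term = 31.069951
  t = 4.0000: term = 49.037171
  t = 5.0000: term = 69.655072
  t = 6.0000: term = 92.345739
  t = 7.0000: term = 3545.955670
Convexity = (1/P) * sum = 3810.243074 / 87.542220 = 43.524634

Answer: Convexity = 43.5246


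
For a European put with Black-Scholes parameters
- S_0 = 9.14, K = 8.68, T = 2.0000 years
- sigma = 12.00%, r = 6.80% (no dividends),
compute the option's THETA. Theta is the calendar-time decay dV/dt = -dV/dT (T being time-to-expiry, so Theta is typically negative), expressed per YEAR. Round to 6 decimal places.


Answer: Theta = 0.003010

Derivation:
d1 = 1.1905253809; d2 = 1.0208197534
phi(d1) = 0.1963976449; exp(-qT) = 1.0000000000; exp(-rT) = 0.8728426325
Theta = -S*exp(-qT)*phi(d1)*sigma/(2*sqrt(T)) + r*K*exp(-rT)*N(-d2) - q*S*exp(-qT)*N(-d1)
N(-d1) = 0.1169199802; N(-d2) = 0.1536699219; sqrt(T) = 1.4142135624
Term 1 = -9.1400 * 1.0000000000 * 0.1963976449 * 0.1200 / (2 * 1.4142135624) = -0.0761585600
Term 2 = 0.0680 * 8.6800 * 0.8728426325 * 0.1536699219 = 0.0791686900
Term 3 = 0 (no dividend yield, q = 0)
Theta = -0.0761585600 + (0.0791686900) + (0.0000000000) = 0.003010


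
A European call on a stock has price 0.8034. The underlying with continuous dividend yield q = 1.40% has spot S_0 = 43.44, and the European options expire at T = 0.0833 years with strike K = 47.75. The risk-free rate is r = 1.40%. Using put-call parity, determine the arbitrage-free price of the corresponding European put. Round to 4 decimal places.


Answer: Put price = 5.1084

Derivation:
Put-call parity: C - P = S_0 * exp(-qT) - K * exp(-rT).
S_0 * exp(-qT) = 43.4400 * 0.99883448 = 43.38936980
K * exp(-rT) = 47.7500 * 0.99883448 = 47.69434641
P = C - S*exp(-qT) + K*exp(-rT)
P = 0.8034 - 43.38936980 + 47.69434641 = 5.1084


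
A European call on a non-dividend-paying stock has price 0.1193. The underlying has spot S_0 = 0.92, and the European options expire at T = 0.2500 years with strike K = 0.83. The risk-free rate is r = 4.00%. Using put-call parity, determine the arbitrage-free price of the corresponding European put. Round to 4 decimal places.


Put-call parity: C - P = S_0 * exp(-qT) - K * exp(-rT).
S_0 * exp(-qT) = 0.9200 * 1.00000000 = 0.92000000
K * exp(-rT) = 0.8300 * 0.99004983 = 0.82174136
P = C - S*exp(-qT) + K*exp(-rT)
P = 0.1193 - 0.92000000 + 0.82174136 = 0.0210

Answer: Put price = 0.0210


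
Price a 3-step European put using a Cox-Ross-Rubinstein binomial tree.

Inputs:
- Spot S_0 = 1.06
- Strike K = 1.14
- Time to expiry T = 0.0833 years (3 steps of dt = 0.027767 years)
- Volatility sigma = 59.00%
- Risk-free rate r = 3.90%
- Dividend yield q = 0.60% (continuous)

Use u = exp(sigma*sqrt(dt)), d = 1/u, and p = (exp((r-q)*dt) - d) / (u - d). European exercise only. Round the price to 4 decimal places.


Answer: Price = V(0,0) = 0.1187

Derivation:
dt = T/N = 0.027767
u = exp(sigma*sqrt(dt)) = 1.103309; d = 1/u = 0.906365
p = (exp((r-q)*dt) - d) / (u - d) = 0.480096
Discount per step: exp(-r*dt) = 0.998918
Stock lattice S(k, i) with i counting down-moves:
  k=0: S(0,0) = 1.0600
  k=1: S(1,0) = 1.1695; S(1,1) = 0.9607
  k=2: S(2,0) = 1.2903; S(2,1) = 1.0600; S(2,2) = 0.8708
  k=3: S(3,0) = 1.4236; S(3,1) = 1.1695; S(3,2) = 0.9607; S(3,3) = 0.7893
Terminal payoffs V(N, i) = max(K - S_T, 0):
  V(3,0) = 0.000000; V(3,1) = 0.000000; V(3,2) = 0.179254; V(3,3) = 0.350750
Backward induction: V(k, i) = exp(-r*dt) * [p * V(k+1, i) + (1-p) * V(k+1, i+1)].
  V(2,0) = exp(-r*dt) * [p*0.000000 + (1-p)*0.000000] = 0.000000
  V(2,1) = exp(-r*dt) * [p*0.000000 + (1-p)*0.179254] = 0.093094
  V(2,2) = exp(-r*dt) * [p*0.179254 + (1-p)*0.350750] = 0.268125
  V(1,0) = exp(-r*dt) * [p*0.000000 + (1-p)*0.093094] = 0.048347
  V(1,1) = exp(-r*dt) * [p*0.093094 + (1-p)*0.268125] = 0.183894
  V(0,0) = exp(-r*dt) * [p*0.048347 + (1-p)*0.183894] = 0.118690


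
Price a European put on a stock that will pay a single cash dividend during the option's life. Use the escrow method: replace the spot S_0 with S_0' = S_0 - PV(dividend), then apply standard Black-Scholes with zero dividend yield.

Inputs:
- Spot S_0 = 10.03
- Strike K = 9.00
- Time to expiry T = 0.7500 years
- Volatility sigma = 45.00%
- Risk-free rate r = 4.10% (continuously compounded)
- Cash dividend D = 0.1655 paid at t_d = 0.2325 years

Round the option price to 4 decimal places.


PV(D) = D * exp(-r * t_d) = 0.1655 * 0.99051279 = 0.16392987
S_0' = S_0 - PV(D) = 10.0300 - 0.16392987 = 9.86607013
d1 = (ln(S_0'/K) + (r + sigma^2/2)*T) / (sigma*sqrt(T)) = 0.50951683
d2 = d1 - sigma*sqrt(T) = 0.11980540
exp(-rT) = 0.96971797
N(-d1) = 0.30519500; N(-d2) = 0.45231865
P = K * exp(-rT) * N(-d2) - S_0' * N(-d1) = 9.0000 * 0.96971797 * 0.45231865 - 9.86607013 * 0.30519500 = 0.9365

Answer: Price = 0.9365


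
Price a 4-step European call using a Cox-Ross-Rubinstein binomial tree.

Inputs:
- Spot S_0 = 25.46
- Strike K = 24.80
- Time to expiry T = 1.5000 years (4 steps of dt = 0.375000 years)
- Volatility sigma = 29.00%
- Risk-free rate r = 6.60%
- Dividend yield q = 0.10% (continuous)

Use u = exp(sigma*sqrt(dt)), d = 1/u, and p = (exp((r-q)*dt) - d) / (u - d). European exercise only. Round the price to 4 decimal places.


dt = T/N = 0.375000
u = exp(sigma*sqrt(dt)) = 1.194333; d = 1/u = 0.837287
p = (exp((r-q)*dt) - d) / (u - d) = 0.524827
Discount per step: exp(-r*dt) = 0.975554
Stock lattice S(k, i) with i counting down-moves:
  k=0: S(0,0) = 25.4600
  k=1: S(1,0) = 30.4077; S(1,1) = 21.3173
  k=2: S(2,0) = 36.3170; S(2,1) = 25.4600; S(2,2) = 17.8487
  k=3: S(3,0) = 43.3745; S(3,1) = 30.4077; S(3,2) = 21.3173; S(3,3) = 14.9445
  k=4: S(4,0) = 51.8037; S(4,1) = 36.3170; S(4,2) = 25.4600; S(4,3) = 17.8487; S(4,4) = 12.5129
Terminal payoffs V(N, i) = max(S_T - K, 0):
  V(4,0) = 27.003650; V(4,1) = 11.516951; V(4,2) = 0.660000; V(4,3) = 0.000000; V(4,4) = 0.000000
Backward induction: V(k, i) = exp(-r*dt) * [p * V(k+1, i) + (1-p) * V(k+1, i+1)].
  V(3,0) = exp(-r*dt) * [p*27.003650 + (1-p)*11.516951] = 19.164543
  V(3,1) = exp(-r*dt) * [p*11.516951 + (1-p)*0.660000] = 6.202588
  V(3,2) = exp(-r*dt) * [p*0.660000 + (1-p)*0.000000] = 0.337918
  V(3,3) = exp(-r*dt) * [p*0.000000 + (1-p)*0.000000] = 0.000000
  V(2,0) = exp(-r*dt) * [p*19.164543 + (1-p)*6.202588] = 12.687436
  V(2,1) = exp(-r*dt) * [p*6.202588 + (1-p)*0.337918] = 3.332348
  V(2,2) = exp(-r*dt) * [p*0.337918 + (1-p)*0.000000] = 0.173013
  V(1,0) = exp(-r*dt) * [p*12.687436 + (1-p)*3.332348] = 8.040658
  V(1,1) = exp(-r*dt) * [p*3.332348 + (1-p)*0.173013] = 1.786353
  V(0,0) = exp(-r*dt) * [p*8.040658 + (1-p)*1.786353] = 4.944867

Answer: Price = V(0,0) = 4.9449


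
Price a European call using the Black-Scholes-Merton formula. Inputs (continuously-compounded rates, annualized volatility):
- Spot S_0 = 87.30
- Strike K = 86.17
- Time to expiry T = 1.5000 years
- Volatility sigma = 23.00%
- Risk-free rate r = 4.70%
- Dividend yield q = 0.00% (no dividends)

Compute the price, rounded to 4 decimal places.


Answer: Price = 13.2911

Derivation:
d1 = (ln(S/K) + (r - q + 0.5*sigma^2) * T) / (sigma * sqrt(T)) = 0.43737014
d2 = d1 - sigma * sqrt(T) = 0.15567882
exp(-rT) = 0.93192774; exp(-qT) = 1.00000000
C = S_0 * exp(-qT) * N(d1) - K * exp(-rT) * N(d2)
N(d1) = 0.66907853; N(d2) = 0.56185691
C = 87.3000 * 1.00000000 * 0.66907853 - 86.1700 * 0.93192774 * 0.56185691 = 13.2911


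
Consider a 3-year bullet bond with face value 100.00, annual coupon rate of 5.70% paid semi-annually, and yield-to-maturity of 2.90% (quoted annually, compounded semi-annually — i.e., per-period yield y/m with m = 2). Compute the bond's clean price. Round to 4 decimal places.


Answer: Price = 107.9897

Derivation:
Coupon per period c = face * coupon_rate / m = 2.850000
Periods per year m = 2; per-period yield y/m = 0.014500
Number of cashflows N = 6
Cashflows (t years, CF_t, discount factor 1/(1+y/m)^(m*t), PV):
  t = 0.5000: CF_t = 2.850000, DF = 0.985707, PV = 2.809266
  t = 1.0000: CF_t = 2.850000, DF = 0.971619, PV = 2.769114
  t = 1.5000: CF_t = 2.850000, DF = 0.957732, PV = 2.729535
  t = 2.0000: CF_t = 2.850000, DF = 0.944043, PV = 2.690523
  t = 2.5000: CF_t = 2.850000, DF = 0.930550, PV = 2.652068
  t = 3.0000: CF_t = 102.850000, DF = 0.917250, PV = 94.339156
Price P = sum_t PV_t = 107.989661


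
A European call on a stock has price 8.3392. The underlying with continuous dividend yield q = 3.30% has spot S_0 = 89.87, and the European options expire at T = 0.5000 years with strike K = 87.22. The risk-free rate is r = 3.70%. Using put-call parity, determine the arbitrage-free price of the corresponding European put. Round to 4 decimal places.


Put-call parity: C - P = S_0 * exp(-qT) - K * exp(-rT).
S_0 * exp(-qT) = 89.8700 * 0.98363538 = 88.39931155
K * exp(-rT) = 87.2200 * 0.98167007 = 85.62126391
P = C - S*exp(-qT) + K*exp(-rT)
P = 8.3392 - 88.39931155 + 85.62126391 = 5.5612

Answer: Put price = 5.5612


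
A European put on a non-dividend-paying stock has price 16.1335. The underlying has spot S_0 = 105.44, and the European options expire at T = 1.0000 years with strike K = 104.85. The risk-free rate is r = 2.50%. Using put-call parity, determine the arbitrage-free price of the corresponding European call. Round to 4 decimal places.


Answer: Call price = 19.3123

Derivation:
Put-call parity: C - P = S_0 * exp(-qT) - K * exp(-rT).
S_0 * exp(-qT) = 105.4400 * 1.00000000 = 105.44000000
K * exp(-rT) = 104.8500 * 0.97530991 = 102.26124428
C = P + S*exp(-qT) - K*exp(-rT)
C = 16.1335 + 105.44000000 - 102.26124428 = 19.3123
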